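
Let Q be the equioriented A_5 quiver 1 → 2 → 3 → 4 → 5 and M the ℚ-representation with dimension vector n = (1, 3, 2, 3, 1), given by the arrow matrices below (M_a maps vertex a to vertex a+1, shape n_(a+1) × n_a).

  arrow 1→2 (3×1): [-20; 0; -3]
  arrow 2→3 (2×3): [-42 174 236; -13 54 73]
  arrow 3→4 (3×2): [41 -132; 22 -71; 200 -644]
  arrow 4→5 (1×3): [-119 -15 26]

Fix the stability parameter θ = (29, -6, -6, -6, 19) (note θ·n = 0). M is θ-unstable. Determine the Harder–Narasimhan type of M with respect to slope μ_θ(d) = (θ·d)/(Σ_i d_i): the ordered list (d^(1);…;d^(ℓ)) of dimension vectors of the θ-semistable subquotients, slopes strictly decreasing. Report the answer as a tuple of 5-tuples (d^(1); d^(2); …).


Via rank(M_{q-1}∘⋯∘M_p): M ≅ I[1,5], I[2,2], I[2,4], I[4,4].
μ_θ-semistable layers: μ^(1)=19; μ^(2)=11/4; μ^(3)=-6

((0, 0, 0, 0, 1); (1, 1, 1, 1, 0); (0, 2, 1, 2, 0))


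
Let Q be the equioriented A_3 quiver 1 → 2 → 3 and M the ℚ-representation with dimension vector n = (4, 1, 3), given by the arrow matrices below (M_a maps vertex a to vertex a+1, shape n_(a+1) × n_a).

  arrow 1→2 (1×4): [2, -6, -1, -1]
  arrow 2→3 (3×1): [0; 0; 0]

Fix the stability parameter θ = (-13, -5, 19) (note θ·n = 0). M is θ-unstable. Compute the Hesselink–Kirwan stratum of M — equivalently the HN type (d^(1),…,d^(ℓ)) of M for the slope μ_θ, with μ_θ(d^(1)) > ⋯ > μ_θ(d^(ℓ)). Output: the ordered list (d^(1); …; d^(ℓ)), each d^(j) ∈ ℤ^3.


Via rank(M_{q-1}∘⋯∘M_p): M ≅ I[1,1]^3, I[1,2], I[3,3]^3.
μ_θ-semistable layers: μ^(1)=19; μ^(2)=-5; μ^(3)=-13

((0, 0, 3); (0, 1, 0); (4, 0, 0))


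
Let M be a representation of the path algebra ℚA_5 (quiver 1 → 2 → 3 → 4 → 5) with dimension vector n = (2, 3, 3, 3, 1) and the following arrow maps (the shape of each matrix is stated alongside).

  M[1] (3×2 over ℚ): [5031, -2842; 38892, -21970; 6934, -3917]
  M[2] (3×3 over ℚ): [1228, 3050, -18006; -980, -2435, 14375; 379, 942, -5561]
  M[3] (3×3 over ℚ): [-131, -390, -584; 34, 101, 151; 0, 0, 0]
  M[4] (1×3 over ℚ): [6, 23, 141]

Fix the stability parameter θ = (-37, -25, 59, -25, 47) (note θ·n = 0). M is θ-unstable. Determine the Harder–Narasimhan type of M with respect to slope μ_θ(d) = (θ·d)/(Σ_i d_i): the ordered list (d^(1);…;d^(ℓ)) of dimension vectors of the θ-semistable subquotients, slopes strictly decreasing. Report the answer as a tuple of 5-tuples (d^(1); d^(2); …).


Via rank(M_{q-1}∘⋯∘M_p): M ≅ I[1,3], I[1,5], I[2,2], I[3,4], I[4,4].
μ_θ-semistable layers: μ^(1)=59; μ^(2)=47; μ^(3)=17; μ^(4)=-25; μ^(5)=-37

((0, 0, 1, 0, 0); (0, 0, 0, 0, 1); (0, 0, 2, 2, 0); (0, 3, 0, 1, 0); (2, 0, 0, 0, 0))


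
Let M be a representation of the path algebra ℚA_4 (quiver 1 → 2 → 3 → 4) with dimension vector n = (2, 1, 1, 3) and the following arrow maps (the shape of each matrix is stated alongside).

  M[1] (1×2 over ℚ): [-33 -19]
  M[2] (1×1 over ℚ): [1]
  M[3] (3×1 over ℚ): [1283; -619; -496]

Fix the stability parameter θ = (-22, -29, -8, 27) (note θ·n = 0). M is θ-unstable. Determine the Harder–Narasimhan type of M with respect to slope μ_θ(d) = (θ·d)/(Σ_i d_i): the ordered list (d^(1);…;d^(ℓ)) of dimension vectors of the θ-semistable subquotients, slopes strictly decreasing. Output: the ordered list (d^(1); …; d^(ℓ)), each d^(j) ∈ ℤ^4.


Interval decomposition of M: I[1,1], I[1,4], I[4,4]^2.
HN type (ℓ=4): μ^(1)=27; μ^(2)=-8; μ^(3)=-22; μ^(4)=-51/2

((0, 0, 0, 3); (0, 0, 1, 0); (1, 0, 0, 0); (1, 1, 0, 0))


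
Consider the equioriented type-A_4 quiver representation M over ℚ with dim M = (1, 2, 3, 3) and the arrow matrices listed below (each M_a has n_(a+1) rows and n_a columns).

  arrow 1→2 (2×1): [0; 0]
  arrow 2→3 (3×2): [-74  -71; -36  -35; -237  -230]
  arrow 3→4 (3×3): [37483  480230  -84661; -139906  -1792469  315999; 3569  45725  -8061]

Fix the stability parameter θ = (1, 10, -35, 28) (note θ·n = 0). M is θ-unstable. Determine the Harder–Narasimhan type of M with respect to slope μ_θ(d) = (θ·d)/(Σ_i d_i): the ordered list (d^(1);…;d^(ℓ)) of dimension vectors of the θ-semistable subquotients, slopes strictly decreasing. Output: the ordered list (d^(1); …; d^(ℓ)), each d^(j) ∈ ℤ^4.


Interval decomposition of M: I[1,1], I[2,4]^2, I[3,4].
HN type (ℓ=4): μ^(1)=28; μ^(2)=1; μ^(3)=-25/2; μ^(4)=-35

((0, 0, 0, 3); (1, 0, 0, 0); (0, 2, 2, 0); (0, 0, 1, 0))


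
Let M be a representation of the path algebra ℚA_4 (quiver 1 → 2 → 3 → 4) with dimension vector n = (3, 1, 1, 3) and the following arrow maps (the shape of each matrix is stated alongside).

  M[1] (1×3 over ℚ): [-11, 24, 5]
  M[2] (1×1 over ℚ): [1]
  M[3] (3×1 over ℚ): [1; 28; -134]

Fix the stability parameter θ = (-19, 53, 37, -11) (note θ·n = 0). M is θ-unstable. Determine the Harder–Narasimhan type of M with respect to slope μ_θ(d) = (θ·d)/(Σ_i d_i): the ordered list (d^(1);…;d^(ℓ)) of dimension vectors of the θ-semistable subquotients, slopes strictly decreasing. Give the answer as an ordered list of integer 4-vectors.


Via rank(M_{q-1}∘⋯∘M_p): M ≅ I[1,1]^2, I[1,4], I[4,4]^2.
μ_θ-semistable layers: μ^(1)=79/3; μ^(2)=-11; μ^(3)=-19

((0, 1, 1, 1); (0, 0, 0, 2); (3, 0, 0, 0))


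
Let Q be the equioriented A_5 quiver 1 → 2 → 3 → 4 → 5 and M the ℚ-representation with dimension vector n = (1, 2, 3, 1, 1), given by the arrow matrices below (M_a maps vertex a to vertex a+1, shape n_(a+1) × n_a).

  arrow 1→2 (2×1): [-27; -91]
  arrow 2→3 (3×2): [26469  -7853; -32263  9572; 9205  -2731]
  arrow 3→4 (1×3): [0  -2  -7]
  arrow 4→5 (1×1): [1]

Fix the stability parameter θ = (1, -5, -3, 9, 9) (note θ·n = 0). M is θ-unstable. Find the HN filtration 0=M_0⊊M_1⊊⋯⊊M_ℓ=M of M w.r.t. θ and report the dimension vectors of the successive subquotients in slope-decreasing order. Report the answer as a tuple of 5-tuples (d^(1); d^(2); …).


Via rank(M_{q-1}∘⋯∘M_p): M ≅ I[1,3], I[2,5], I[3,3].
μ_θ-semistable layers: μ^(1)=9; μ^(2)=-7/3; μ^(3)=-3; μ^(4)=-5

((0, 0, 0, 1, 1); (1, 1, 1, 0, 0); (0, 0, 2, 0, 0); (0, 1, 0, 0, 0))


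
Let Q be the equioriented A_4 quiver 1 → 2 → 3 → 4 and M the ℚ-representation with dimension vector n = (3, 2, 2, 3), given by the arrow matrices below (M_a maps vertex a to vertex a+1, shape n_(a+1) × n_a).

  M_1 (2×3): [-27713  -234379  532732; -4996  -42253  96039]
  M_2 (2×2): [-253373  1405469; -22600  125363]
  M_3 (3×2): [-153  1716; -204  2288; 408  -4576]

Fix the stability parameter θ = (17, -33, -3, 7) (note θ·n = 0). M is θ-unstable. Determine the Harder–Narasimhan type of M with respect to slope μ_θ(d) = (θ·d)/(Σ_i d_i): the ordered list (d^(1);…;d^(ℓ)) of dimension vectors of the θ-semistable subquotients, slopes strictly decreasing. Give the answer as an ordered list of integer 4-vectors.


Barcode: M ≅ I[1,1], I[1,3], I[1,4], I[4,4]^2. HN layers by μ_θ (4 steps, strictly decreasing):
  μ^(1)=17; μ^(2)=7; μ^(3)=-3; μ^(4)=-8

((1, 0, 0, 0); (0, 0, 0, 3); (0, 0, 2, 0); (2, 2, 0, 0))


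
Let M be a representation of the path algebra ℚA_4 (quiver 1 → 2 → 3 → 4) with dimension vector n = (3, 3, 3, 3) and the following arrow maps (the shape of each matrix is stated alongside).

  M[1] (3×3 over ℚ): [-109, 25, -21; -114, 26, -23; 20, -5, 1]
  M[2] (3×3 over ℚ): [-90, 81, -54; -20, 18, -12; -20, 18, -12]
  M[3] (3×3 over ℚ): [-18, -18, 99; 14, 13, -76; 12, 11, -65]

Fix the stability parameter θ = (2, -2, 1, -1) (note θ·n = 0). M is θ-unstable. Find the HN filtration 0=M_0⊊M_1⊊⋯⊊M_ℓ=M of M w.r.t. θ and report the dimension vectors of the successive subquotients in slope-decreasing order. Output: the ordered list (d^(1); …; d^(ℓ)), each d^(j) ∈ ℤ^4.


Interval decomposition of M: I[1,2]^2, I[1,3], I[3,4]^2, I[4,4].
HN type (ℓ=3): μ^(1)=1; μ^(2)=0; μ^(3)=-1

((0, 0, 1, 0); (3, 3, 2, 2); (0, 0, 0, 1))


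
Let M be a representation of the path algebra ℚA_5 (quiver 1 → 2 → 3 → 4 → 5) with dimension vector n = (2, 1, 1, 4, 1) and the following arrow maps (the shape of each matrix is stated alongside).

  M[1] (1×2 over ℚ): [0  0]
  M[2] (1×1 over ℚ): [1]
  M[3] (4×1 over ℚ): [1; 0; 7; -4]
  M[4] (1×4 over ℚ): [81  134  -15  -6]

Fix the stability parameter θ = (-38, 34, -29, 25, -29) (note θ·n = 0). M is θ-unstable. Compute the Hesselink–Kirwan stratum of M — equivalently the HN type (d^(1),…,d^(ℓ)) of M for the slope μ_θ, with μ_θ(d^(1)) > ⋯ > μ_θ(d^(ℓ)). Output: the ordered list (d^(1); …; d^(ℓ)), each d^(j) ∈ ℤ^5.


Barcode: M ≅ I[1,1]^2, I[2,4], I[4,4]^2, I[4,5]. HN layers by μ_θ (4 steps, strictly decreasing):
  μ^(1)=25; μ^(2)=5/2; μ^(3)=-2; μ^(4)=-38

((0, 0, 0, 3, 0); (0, 1, 1, 0, 0); (0, 0, 0, 1, 1); (2, 0, 0, 0, 0))


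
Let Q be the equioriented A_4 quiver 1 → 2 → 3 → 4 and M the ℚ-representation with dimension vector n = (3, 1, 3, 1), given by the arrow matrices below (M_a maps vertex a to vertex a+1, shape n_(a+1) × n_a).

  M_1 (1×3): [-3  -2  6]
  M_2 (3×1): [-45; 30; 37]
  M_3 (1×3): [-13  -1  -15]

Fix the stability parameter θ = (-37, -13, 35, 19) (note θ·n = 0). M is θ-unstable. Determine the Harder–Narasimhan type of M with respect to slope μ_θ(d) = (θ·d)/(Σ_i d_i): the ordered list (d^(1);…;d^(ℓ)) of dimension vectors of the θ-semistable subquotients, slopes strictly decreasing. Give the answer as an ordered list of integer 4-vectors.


Barcode: M ≅ I[1,1]^2, I[1,3], I[3,3], I[3,4]. HN layers by μ_θ (4 steps, strictly decreasing):
  μ^(1)=35; μ^(2)=27; μ^(3)=-13; μ^(4)=-37

((0, 0, 2, 0); (0, 0, 1, 1); (0, 1, 0, 0); (3, 0, 0, 0))


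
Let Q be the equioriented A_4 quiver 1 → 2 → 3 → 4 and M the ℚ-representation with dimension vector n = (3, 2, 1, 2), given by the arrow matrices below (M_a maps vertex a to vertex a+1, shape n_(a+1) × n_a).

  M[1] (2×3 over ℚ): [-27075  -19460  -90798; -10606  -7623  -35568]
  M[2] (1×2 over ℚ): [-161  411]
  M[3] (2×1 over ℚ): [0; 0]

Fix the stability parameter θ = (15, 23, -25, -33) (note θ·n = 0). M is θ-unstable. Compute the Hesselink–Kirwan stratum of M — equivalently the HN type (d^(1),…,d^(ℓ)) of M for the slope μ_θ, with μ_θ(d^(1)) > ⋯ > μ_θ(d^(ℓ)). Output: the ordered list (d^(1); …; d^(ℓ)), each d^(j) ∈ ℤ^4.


Via rank(M_{q-1}∘⋯∘M_p): M ≅ I[1,1], I[1,2], I[1,3], I[4,4]^2.
μ_θ-semistable layers: μ^(1)=23; μ^(2)=15; μ^(3)=13/3; μ^(4)=-33

((0, 1, 0, 0); (2, 0, 0, 0); (1, 1, 1, 0); (0, 0, 0, 2))


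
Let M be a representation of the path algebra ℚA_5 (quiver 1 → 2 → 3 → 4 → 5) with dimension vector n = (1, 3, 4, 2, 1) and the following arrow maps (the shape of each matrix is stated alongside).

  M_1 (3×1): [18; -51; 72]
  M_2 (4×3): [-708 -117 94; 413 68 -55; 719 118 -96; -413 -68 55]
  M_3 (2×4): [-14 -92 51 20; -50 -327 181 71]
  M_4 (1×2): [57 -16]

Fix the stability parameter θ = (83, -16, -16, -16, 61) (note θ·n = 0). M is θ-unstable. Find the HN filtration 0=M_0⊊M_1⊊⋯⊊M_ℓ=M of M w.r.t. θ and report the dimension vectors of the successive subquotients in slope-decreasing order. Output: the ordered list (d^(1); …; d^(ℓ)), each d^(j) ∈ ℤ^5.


Interval decomposition of M: I[1,5], I[2,3], I[2,4], I[3,3].
HN type (ℓ=3): μ^(1)=61; μ^(2)=35/4; μ^(3)=-16

((0, 0, 0, 0, 1); (1, 1, 1, 1, 0); (0, 2, 3, 1, 0))


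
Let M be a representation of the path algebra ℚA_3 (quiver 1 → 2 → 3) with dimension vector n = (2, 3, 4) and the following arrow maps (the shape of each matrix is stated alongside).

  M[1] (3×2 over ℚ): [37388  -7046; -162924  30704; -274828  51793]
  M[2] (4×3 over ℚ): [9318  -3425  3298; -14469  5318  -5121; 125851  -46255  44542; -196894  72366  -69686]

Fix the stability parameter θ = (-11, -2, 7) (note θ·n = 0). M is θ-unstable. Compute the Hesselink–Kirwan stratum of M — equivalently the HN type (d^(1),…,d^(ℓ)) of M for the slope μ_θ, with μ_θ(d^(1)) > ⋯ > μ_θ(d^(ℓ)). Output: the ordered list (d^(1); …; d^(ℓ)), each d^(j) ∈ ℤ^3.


Interval decomposition of M: I[1,3]^2, I[2,3], I[3,3].
HN type (ℓ=3): μ^(1)=7; μ^(2)=-2; μ^(3)=-11

((0, 0, 4); (0, 3, 0); (2, 0, 0))


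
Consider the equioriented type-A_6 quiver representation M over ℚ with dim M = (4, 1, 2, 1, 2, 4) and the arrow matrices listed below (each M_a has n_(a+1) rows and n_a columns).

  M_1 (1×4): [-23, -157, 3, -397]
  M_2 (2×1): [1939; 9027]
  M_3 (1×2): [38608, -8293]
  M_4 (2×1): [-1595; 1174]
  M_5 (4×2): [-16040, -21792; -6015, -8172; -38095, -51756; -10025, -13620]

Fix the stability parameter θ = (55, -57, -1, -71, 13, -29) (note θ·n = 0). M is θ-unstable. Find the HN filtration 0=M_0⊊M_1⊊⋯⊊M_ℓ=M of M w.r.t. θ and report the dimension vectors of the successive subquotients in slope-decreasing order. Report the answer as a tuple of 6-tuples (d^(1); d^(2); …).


Via rank(M_{q-1}∘⋯∘M_p): M ≅ I[1,1]^3, I[1,6], I[3,3], I[5,5], I[6,6]^3.
μ_θ-semistable layers: μ^(1)=55; μ^(2)=13; μ^(3)=-1; μ^(4)=-8; μ^(5)=-37/2; μ^(6)=-29

((3, 0, 0, 0, 0, 0); (0, 0, 0, 0, 1, 0); (0, 0, 1, 0, 0, 0); (0, 0, 0, 0, 1, 1); (1, 1, 1, 1, 0, 0); (0, 0, 0, 0, 0, 3))


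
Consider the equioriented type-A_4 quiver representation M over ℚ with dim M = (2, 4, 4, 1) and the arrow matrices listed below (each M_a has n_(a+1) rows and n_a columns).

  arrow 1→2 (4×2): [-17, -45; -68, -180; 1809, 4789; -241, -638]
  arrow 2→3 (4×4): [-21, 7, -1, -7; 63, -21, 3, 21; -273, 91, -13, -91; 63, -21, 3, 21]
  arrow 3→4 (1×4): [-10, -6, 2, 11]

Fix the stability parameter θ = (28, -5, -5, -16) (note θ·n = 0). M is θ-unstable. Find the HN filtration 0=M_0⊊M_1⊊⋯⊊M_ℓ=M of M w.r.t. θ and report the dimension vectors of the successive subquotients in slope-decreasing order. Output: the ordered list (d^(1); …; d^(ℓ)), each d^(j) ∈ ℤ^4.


Barcode: M ≅ I[1,2], I[1,4], I[2,2]^2, I[3,3]^3. HN layers by μ_θ (3 steps, strictly decreasing):
  μ^(1)=23/2; μ^(2)=1/2; μ^(3)=-5

((1, 1, 0, 0); (1, 1, 1, 1); (0, 2, 3, 0))


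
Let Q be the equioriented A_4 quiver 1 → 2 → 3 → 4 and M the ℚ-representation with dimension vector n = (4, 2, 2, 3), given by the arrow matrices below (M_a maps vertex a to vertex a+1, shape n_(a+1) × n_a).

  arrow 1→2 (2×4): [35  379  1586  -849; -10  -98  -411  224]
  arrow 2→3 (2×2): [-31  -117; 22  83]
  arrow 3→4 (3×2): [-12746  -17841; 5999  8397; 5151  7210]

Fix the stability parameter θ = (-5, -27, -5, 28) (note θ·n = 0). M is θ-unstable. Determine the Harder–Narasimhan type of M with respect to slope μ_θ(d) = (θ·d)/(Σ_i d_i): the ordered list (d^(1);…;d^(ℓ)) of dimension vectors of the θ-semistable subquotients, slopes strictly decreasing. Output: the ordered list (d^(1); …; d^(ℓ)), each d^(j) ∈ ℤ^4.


Via rank(M_{q-1}∘⋯∘M_p): M ≅ I[1,1]^2, I[1,4]^2, I[4,4].
μ_θ-semistable layers: μ^(1)=28; μ^(2)=-5; μ^(3)=-16

((0, 0, 0, 3); (2, 0, 2, 0); (2, 2, 0, 0))


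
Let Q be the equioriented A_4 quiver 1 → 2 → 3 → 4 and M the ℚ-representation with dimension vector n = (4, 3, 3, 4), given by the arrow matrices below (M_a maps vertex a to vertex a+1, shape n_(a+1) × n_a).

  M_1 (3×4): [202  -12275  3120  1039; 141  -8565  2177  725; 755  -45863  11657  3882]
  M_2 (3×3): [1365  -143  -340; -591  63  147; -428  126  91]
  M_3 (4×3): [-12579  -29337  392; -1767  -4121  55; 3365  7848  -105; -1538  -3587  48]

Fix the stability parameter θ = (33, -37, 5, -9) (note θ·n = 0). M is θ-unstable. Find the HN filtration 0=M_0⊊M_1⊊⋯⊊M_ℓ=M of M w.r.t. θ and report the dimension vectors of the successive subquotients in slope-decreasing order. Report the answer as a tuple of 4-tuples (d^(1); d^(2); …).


Via rank(M_{q-1}∘⋯∘M_p): M ≅ I[1,1], I[1,2], I[1,4]^2, I[3,4], I[4,4].
μ_θ-semistable layers: μ^(1)=33; μ^(2)=-2; μ^(3)=-9

((1, 0, 0, 0); (3, 3, 3, 3); (0, 0, 0, 1))


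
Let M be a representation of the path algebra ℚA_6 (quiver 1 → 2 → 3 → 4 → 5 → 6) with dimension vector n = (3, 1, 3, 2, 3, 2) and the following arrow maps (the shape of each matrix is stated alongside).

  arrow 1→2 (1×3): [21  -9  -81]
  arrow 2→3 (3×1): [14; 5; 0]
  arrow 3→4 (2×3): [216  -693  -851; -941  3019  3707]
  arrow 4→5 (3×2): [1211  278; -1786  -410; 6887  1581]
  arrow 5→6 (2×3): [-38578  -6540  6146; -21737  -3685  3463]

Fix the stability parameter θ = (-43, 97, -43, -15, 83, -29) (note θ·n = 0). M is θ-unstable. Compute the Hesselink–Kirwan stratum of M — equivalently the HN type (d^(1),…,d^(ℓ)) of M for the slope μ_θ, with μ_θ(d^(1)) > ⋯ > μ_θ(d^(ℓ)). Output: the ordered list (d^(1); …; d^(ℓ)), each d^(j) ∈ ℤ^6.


Barcode: M ≅ I[1,1]^2, I[1,6], I[3,3], I[3,5], I[5,6]. HN layers by μ_θ (5 steps, strictly decreasing):
  μ^(1)=83; μ^(2)=27; μ^(3)=13; μ^(4)=-15; μ^(5)=-43

((0, 0, 0, 0, 1, 0); (0, 0, 0, 0, 2, 2); (0, 1, 1, 1, 0, 0); (0, 0, 0, 1, 0, 0); (3, 0, 2, 0, 0, 0))


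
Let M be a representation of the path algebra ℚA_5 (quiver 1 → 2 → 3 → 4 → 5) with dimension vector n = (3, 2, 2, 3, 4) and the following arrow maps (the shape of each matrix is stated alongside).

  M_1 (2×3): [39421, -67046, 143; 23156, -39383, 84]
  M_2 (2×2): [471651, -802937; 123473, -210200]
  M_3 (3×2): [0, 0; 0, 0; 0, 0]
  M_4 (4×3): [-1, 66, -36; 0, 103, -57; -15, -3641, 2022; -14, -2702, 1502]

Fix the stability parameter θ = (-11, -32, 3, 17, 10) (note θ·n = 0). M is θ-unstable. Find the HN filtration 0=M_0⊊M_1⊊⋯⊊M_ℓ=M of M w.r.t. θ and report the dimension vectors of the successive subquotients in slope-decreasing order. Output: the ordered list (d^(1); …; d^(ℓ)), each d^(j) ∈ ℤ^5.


Barcode: M ≅ I[1,1], I[1,3]^2, I[4,5]^3, I[5,5]. HN layers by μ_θ (5 steps, strictly decreasing):
  μ^(1)=27/2; μ^(2)=10; μ^(3)=3; μ^(4)=-11; μ^(5)=-43/2

((0, 0, 0, 3, 3); (0, 0, 0, 0, 1); (0, 0, 2, 0, 0); (1, 0, 0, 0, 0); (2, 2, 0, 0, 0))


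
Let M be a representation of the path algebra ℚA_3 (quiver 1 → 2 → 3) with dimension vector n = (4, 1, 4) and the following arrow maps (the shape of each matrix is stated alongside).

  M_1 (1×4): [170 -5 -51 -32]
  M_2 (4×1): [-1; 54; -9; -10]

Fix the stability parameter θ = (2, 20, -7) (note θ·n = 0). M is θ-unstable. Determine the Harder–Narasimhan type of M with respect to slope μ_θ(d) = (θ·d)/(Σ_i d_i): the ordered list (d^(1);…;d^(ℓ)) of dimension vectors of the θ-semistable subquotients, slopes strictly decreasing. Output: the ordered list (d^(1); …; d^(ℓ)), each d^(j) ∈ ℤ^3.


Via rank(M_{q-1}∘⋯∘M_p): M ≅ I[1,1]^3, I[1,3], I[3,3]^3.
μ_θ-semistable layers: μ^(1)=13/2; μ^(2)=2; μ^(3)=-7

((0, 1, 1); (4, 0, 0); (0, 0, 3))


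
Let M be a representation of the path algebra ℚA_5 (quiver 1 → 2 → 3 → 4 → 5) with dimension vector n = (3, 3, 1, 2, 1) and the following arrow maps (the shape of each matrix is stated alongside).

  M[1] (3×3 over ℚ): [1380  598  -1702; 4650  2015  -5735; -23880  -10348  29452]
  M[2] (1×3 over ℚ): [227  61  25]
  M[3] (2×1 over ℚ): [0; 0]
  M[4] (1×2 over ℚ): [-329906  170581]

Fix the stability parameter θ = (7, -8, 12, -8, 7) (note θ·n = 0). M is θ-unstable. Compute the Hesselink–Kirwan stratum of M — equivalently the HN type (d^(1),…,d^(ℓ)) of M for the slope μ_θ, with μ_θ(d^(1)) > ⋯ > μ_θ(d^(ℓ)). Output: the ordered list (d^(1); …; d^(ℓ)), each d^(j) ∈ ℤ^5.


Via rank(M_{q-1}∘⋯∘M_p): M ≅ I[1,1]^2, I[1,3], I[2,2]^2, I[4,4], I[4,5].
μ_θ-semistable layers: μ^(1)=12; μ^(2)=7; μ^(3)=-1/2; μ^(4)=-8

((0, 0, 1, 0, 0); (2, 0, 0, 0, 1); (1, 1, 0, 0, 0); (0, 2, 0, 2, 0))


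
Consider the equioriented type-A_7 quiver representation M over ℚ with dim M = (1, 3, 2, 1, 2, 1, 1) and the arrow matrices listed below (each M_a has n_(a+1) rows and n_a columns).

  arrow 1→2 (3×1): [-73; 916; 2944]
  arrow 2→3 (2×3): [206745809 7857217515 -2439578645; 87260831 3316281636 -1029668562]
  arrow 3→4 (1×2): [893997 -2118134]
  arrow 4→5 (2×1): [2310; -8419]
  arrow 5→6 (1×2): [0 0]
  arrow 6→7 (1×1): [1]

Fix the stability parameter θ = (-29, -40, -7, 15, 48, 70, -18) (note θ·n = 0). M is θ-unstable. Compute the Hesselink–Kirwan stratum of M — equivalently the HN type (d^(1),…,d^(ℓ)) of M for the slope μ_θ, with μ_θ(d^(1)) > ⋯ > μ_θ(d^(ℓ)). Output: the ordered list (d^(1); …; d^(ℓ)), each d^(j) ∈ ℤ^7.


Via rank(M_{q-1}∘⋯∘M_p): M ≅ I[1,5], I[2,2], I[2,3], I[5,5], I[6,7].
μ_θ-semistable layers: μ^(1)=48; μ^(2)=26; μ^(3)=15; μ^(4)=-7; μ^(5)=-69/2; μ^(6)=-40

((0, 0, 0, 0, 2, 0, 0); (0, 0, 0, 0, 0, 1, 1); (0, 0, 0, 1, 0, 0, 0); (0, 0, 2, 0, 0, 0, 0); (1, 1, 0, 0, 0, 0, 0); (0, 2, 0, 0, 0, 0, 0))


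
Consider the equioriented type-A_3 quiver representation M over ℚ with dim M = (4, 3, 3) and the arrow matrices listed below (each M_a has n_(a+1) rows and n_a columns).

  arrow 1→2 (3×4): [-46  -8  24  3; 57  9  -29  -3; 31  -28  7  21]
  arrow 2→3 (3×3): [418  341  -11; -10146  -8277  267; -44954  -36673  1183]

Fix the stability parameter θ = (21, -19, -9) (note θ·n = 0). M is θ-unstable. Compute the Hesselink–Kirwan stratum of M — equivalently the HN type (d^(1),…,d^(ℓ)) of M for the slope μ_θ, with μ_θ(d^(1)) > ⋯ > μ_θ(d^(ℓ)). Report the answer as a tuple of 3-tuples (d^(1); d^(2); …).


Interval decomposition of M: I[1,1], I[1,2]^2, I[1,3], I[3,3]^2.
HN type (ℓ=4): μ^(1)=21; μ^(2)=1; μ^(3)=-7/3; μ^(4)=-9

((1, 0, 0); (2, 2, 0); (1, 1, 1); (0, 0, 2))


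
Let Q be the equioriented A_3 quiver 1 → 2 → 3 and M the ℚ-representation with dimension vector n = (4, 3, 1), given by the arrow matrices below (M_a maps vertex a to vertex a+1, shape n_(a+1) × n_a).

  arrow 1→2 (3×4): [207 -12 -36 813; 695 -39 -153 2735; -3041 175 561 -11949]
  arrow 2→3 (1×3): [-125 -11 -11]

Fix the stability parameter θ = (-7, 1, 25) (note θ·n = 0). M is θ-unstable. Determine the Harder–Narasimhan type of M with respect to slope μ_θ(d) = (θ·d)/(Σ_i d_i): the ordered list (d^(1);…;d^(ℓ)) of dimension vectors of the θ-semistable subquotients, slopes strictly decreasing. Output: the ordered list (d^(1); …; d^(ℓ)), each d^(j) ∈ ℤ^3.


Interval decomposition of M: I[1,1]^2, I[1,2], I[1,3], I[2,2].
HN type (ℓ=3): μ^(1)=25; μ^(2)=1; μ^(3)=-7

((0, 0, 1); (0, 3, 0); (4, 0, 0))


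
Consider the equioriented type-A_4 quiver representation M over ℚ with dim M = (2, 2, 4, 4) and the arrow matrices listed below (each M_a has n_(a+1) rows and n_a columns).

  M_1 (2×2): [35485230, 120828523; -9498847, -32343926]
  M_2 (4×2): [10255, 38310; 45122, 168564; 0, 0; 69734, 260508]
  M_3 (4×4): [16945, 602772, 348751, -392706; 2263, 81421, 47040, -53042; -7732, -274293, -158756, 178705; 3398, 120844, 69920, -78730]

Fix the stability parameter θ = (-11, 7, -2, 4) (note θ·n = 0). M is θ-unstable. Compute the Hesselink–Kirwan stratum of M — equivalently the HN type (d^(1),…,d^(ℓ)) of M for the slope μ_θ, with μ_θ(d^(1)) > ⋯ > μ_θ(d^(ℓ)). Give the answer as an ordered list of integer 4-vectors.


Via rank(M_{q-1}∘⋯∘M_p): M ≅ I[1,2], I[1,4], I[3,4]^3.
μ_θ-semistable layers: μ^(1)=7; μ^(2)=4; μ^(3)=5/2; μ^(4)=-2; μ^(5)=-11

((0, 1, 0, 0); (0, 0, 0, 4); (0, 1, 1, 0); (0, 0, 3, 0); (2, 0, 0, 0))


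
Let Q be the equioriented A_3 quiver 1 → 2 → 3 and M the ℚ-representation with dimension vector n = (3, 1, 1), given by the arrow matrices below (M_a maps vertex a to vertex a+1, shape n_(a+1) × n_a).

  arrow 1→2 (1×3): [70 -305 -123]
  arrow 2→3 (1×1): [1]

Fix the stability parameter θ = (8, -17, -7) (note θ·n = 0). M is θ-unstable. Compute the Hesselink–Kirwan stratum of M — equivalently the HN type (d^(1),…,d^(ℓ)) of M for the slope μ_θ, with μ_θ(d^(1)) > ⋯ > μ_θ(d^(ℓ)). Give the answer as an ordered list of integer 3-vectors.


Interval decomposition of M: I[1,1]^2, I[1,3].
HN type (ℓ=2): μ^(1)=8; μ^(2)=-16/3

((2, 0, 0); (1, 1, 1))


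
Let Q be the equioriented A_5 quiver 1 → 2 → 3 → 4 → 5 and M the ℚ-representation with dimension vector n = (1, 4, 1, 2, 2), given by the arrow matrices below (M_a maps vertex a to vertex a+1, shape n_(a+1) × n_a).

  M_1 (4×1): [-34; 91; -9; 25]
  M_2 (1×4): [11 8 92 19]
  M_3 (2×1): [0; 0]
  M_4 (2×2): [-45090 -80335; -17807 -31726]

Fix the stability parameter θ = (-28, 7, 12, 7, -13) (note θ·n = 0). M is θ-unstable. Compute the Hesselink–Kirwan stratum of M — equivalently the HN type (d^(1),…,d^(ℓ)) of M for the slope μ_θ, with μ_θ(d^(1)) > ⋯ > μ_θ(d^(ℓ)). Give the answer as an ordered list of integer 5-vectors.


Interval decomposition of M: I[1,3], I[2,2]^3, I[4,5]^2.
HN type (ℓ=4): μ^(1)=12; μ^(2)=7; μ^(3)=-3; μ^(4)=-28

((0, 0, 1, 0, 0); (0, 4, 0, 0, 0); (0, 0, 0, 2, 2); (1, 0, 0, 0, 0))


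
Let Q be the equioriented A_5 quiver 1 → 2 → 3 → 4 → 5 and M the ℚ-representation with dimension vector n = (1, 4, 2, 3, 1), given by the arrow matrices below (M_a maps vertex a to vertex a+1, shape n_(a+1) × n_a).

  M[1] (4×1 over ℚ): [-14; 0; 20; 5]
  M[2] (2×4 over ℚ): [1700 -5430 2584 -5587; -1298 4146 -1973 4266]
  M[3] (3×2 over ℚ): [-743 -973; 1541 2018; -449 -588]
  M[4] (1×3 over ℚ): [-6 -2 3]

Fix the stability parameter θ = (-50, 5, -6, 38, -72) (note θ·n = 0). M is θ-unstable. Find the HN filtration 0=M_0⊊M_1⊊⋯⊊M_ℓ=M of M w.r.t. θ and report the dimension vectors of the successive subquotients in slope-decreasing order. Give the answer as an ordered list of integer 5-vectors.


Via rank(M_{q-1}∘⋯∘M_p): M ≅ I[1,5], I[2,2]^2, I[2,4], I[4,4].
μ_θ-semistable layers: μ^(1)=38; μ^(2)=5; μ^(3)=-1/2; μ^(4)=-35/4; μ^(5)=-50

((0, 0, 0, 2, 0); (0, 2, 0, 0, 0); (0, 1, 1, 0, 0); (0, 1, 1, 1, 1); (1, 0, 0, 0, 0))


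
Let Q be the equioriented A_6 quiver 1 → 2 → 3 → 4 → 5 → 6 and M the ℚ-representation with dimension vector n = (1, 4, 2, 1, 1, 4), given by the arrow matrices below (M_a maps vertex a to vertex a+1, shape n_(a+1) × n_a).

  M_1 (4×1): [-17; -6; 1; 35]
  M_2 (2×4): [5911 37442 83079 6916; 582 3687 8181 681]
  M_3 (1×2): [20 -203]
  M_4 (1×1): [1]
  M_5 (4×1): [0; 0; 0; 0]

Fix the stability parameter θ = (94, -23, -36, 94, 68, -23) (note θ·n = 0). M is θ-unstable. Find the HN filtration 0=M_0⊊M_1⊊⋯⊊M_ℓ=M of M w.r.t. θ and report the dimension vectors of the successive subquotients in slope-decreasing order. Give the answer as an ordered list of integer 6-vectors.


Interval decomposition of M: I[1,2], I[2,2], I[2,3], I[2,5], I[6,6]^4.
HN type (ℓ=4): μ^(1)=81; μ^(2)=71/2; μ^(3)=-23; μ^(4)=-59/2

((0, 0, 0, 1, 1, 0); (1, 1, 0, 0, 0, 0); (0, 1, 0, 0, 0, 4); (0, 2, 2, 0, 0, 0))


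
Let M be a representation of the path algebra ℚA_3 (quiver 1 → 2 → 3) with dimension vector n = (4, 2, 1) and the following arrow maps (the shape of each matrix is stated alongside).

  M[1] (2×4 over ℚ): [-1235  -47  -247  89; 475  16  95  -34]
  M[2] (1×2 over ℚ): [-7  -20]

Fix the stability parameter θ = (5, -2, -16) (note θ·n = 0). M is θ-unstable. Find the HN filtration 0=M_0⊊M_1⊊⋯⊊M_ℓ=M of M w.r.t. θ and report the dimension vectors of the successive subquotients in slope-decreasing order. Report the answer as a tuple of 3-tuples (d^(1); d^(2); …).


Interval decomposition of M: I[1,1]^2, I[1,2], I[1,3].
HN type (ℓ=3): μ^(1)=5; μ^(2)=3/2; μ^(3)=-13/3

((2, 0, 0); (1, 1, 0); (1, 1, 1))


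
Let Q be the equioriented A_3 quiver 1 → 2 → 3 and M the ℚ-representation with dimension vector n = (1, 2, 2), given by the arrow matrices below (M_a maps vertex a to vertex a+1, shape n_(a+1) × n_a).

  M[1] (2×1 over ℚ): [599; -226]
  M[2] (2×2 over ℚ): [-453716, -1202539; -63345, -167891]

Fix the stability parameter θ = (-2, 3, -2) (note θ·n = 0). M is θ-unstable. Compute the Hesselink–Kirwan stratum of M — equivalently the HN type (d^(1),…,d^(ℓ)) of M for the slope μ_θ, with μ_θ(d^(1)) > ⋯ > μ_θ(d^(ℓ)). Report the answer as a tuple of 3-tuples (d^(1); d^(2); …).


Via rank(M_{q-1}∘⋯∘M_p): M ≅ I[1,3], I[2,3].
μ_θ-semistable layers: μ^(1)=1/2; μ^(2)=-2

((0, 2, 2); (1, 0, 0))


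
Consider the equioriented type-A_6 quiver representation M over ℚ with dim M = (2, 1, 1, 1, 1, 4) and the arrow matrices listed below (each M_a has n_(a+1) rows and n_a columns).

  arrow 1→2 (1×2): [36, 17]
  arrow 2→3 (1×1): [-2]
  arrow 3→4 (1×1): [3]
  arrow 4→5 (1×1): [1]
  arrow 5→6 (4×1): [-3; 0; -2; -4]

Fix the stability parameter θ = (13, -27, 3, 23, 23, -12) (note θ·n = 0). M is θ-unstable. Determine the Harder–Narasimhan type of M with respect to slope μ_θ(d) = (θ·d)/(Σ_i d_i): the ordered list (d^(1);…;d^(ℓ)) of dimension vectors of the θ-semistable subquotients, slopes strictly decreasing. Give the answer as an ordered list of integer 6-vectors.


Barcode: M ≅ I[1,1], I[1,6], I[6,6]^3. HN layers by μ_θ (5 steps, strictly decreasing):
  μ^(1)=13; μ^(2)=34/3; μ^(3)=3; μ^(4)=-7; μ^(5)=-12

((1, 0, 0, 0, 0, 0); (0, 0, 0, 1, 1, 1); (0, 0, 1, 0, 0, 0); (1, 1, 0, 0, 0, 0); (0, 0, 0, 0, 0, 3))


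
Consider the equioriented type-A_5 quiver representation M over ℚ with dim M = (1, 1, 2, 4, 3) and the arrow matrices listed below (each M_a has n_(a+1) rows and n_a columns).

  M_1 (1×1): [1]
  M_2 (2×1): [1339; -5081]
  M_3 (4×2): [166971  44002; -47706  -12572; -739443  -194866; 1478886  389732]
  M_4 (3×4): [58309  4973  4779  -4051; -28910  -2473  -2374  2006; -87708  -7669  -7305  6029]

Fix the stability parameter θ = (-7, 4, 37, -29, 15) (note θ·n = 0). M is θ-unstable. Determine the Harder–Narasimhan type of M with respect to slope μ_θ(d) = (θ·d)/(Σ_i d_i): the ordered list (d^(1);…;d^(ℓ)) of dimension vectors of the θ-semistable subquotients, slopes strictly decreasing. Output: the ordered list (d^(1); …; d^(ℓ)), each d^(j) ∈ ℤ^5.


Barcode: M ≅ I[1,5], I[3,3], I[4,4], I[4,5]^2. HN layers by μ_θ (5 steps, strictly decreasing):
  μ^(1)=37; μ^(2)=15; μ^(3)=4; μ^(4)=-7; μ^(5)=-29

((0, 0, 1, 0, 0); (0, 0, 0, 0, 3); (0, 1, 1, 1, 0); (1, 0, 0, 0, 0); (0, 0, 0, 3, 0))


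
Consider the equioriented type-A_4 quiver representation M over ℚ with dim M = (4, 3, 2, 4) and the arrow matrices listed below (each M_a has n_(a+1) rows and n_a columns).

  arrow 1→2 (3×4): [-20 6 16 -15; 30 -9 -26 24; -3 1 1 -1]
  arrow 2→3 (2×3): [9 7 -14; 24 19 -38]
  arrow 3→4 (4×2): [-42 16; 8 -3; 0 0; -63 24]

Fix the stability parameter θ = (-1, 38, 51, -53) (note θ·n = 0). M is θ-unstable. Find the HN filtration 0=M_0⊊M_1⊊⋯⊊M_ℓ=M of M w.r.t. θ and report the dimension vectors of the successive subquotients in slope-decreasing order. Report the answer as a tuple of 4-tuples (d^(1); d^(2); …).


Barcode: M ≅ I[1,1], I[1,2], I[1,4]^2, I[4,4]^2. HN layers by μ_θ (4 steps, strictly decreasing):
  μ^(1)=38; μ^(2)=12; μ^(3)=-1; μ^(4)=-53

((0, 1, 0, 0); (0, 2, 2, 2); (4, 0, 0, 0); (0, 0, 0, 2))


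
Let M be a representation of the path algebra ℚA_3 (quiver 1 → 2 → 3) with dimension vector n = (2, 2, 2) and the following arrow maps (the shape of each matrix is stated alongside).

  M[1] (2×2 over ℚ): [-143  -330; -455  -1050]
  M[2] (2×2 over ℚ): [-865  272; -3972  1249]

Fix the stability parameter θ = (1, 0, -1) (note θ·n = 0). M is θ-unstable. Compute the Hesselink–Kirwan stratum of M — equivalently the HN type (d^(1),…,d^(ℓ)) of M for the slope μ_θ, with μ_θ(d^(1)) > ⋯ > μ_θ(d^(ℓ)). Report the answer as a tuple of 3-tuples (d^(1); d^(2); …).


Barcode: M ≅ I[1,1], I[1,3], I[2,3]. HN layers by μ_θ (3 steps, strictly decreasing):
  μ^(1)=1; μ^(2)=0; μ^(3)=-1/2

((1, 0, 0); (1, 1, 1); (0, 1, 1))


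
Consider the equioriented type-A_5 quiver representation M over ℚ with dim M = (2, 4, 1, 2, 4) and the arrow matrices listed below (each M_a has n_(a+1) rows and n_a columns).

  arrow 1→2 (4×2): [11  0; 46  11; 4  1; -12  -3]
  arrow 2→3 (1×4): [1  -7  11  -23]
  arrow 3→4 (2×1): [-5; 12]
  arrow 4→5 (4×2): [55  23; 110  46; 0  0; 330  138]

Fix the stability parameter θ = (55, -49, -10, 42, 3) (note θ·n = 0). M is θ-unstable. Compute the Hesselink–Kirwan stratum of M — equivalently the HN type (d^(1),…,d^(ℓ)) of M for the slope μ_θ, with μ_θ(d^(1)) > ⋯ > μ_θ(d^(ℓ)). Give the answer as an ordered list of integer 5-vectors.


Interval decomposition of M: I[1,2], I[1,5], I[2,2]^2, I[4,4], I[5,5]^3.
HN type (ℓ=5): μ^(1)=42; μ^(2)=45/2; μ^(3)=3; μ^(4)=-4/3; μ^(5)=-49

((0, 0, 0, 1, 0); (0, 0, 0, 1, 1); (1, 1, 0, 0, 3); (1, 1, 1, 0, 0); (0, 2, 0, 0, 0))


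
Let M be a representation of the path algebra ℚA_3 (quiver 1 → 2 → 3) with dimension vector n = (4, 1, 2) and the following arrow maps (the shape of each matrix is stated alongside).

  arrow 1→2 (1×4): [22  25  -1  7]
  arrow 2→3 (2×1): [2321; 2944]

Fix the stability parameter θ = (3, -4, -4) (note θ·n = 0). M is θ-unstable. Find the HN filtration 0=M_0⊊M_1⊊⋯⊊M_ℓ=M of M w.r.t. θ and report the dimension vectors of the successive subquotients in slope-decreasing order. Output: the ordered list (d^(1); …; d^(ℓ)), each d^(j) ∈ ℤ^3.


Interval decomposition of M: I[1,1]^3, I[1,3], I[3,3].
HN type (ℓ=3): μ^(1)=3; μ^(2)=-5/3; μ^(3)=-4

((3, 0, 0); (1, 1, 1); (0, 0, 1))


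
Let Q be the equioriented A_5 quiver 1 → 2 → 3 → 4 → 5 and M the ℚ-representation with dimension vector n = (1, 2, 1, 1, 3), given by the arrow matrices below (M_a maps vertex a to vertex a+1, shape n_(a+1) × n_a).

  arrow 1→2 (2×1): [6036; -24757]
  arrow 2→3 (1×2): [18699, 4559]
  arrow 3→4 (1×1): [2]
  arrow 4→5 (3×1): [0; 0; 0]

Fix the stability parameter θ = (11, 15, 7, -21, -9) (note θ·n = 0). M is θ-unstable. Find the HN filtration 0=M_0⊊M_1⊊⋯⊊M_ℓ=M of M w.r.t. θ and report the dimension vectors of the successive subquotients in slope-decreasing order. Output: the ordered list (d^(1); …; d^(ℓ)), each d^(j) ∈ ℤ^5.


Interval decomposition of M: I[1,4], I[2,2], I[5,5]^3.
HN type (ℓ=3): μ^(1)=15; μ^(2)=3; μ^(3)=-9

((0, 1, 0, 0, 0); (1, 1, 1, 1, 0); (0, 0, 0, 0, 3))


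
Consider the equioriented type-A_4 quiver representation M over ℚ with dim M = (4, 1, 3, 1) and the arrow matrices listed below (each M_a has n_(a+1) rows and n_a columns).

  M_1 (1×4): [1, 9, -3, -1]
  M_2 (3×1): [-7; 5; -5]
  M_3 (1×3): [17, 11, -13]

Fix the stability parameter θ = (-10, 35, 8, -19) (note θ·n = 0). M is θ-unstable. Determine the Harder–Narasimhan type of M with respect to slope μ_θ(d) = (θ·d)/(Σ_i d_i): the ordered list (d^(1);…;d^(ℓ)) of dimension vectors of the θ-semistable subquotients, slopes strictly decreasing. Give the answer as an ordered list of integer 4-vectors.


Barcode: M ≅ I[1,1]^3, I[1,4], I[3,3]^2. HN layers by μ_θ (2 steps, strictly decreasing):
  μ^(1)=8; μ^(2)=-10

((0, 1, 3, 1); (4, 0, 0, 0))


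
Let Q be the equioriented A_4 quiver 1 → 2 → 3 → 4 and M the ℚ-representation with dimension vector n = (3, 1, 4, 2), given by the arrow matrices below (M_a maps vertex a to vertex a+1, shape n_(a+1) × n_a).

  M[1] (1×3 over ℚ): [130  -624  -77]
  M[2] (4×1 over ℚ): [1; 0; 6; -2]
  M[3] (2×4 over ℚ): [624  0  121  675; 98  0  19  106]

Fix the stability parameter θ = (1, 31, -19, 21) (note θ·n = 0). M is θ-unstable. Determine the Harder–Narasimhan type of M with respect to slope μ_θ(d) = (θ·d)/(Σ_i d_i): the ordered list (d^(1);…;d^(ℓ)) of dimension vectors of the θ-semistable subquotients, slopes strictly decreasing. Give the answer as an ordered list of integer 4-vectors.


Barcode: M ≅ I[1,1]^2, I[1,3], I[3,3], I[3,4]^2. HN layers by μ_θ (4 steps, strictly decreasing):
  μ^(1)=21; μ^(2)=6; μ^(3)=1; μ^(4)=-19

((0, 0, 0, 2); (0, 1, 1, 0); (3, 0, 0, 0); (0, 0, 3, 0))


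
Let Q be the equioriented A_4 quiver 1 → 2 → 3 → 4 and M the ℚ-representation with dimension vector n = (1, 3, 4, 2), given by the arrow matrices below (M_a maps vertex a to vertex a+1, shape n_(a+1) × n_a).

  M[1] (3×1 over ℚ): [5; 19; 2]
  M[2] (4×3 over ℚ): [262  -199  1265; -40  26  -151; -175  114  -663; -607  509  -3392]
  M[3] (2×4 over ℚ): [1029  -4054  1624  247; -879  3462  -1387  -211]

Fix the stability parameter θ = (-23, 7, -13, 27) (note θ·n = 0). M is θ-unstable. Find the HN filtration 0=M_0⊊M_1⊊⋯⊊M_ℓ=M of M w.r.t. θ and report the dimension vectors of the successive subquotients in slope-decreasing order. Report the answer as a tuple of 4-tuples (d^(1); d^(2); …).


Interval decomposition of M: I[1,4], I[2,3], I[2,4], I[3,3].
HN type (ℓ=4): μ^(1)=27; μ^(2)=-3; μ^(3)=-13; μ^(4)=-23

((0, 0, 0, 2); (0, 3, 3, 0); (0, 0, 1, 0); (1, 0, 0, 0))


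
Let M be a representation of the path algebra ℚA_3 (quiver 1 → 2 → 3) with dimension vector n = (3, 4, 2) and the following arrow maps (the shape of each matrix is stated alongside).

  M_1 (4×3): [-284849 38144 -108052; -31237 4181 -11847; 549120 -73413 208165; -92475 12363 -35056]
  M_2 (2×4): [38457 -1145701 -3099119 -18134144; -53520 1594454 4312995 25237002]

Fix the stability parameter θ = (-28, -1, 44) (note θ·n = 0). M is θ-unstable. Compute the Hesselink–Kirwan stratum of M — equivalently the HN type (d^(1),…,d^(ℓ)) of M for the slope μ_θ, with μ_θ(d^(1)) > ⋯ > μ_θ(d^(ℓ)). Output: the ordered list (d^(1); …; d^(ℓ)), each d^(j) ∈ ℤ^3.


Barcode: M ≅ I[1,2], I[1,3]^2, I[2,2]. HN layers by μ_θ (3 steps, strictly decreasing):
  μ^(1)=44; μ^(2)=-1; μ^(3)=-28

((0, 0, 2); (0, 4, 0); (3, 0, 0))


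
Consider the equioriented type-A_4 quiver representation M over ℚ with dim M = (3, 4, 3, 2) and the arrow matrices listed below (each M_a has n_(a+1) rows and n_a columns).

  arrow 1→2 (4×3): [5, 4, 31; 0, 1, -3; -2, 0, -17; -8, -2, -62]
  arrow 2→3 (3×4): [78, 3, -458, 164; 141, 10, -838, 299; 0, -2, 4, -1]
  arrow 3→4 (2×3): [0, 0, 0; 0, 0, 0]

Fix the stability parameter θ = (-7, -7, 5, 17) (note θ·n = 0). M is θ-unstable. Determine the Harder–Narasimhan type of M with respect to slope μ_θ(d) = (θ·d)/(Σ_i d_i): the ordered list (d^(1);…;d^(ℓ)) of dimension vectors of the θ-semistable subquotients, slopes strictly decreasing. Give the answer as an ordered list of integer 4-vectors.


Barcode: M ≅ I[1,2], I[1,3]^2, I[2,3], I[4,4]^2. HN layers by μ_θ (3 steps, strictly decreasing):
  μ^(1)=17; μ^(2)=5; μ^(3)=-7

((0, 0, 0, 2); (0, 0, 3, 0); (3, 4, 0, 0))


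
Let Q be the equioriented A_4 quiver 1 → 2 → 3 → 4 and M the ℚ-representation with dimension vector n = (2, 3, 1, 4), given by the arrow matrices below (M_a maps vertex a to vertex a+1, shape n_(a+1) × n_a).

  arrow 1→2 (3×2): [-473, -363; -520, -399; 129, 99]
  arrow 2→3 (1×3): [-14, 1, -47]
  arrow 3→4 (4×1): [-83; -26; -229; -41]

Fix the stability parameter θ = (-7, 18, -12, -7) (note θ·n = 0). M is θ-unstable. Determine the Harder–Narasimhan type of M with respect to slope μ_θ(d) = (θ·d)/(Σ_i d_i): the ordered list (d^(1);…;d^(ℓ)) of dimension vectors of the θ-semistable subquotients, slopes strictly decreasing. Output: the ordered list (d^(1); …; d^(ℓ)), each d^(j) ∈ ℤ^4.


Via rank(M_{q-1}∘⋯∘M_p): M ≅ I[1,2], I[1,4], I[2,2], I[4,4]^3.
μ_θ-semistable layers: μ^(1)=18; μ^(2)=-1/3; μ^(3)=-7

((0, 2, 0, 0); (0, 1, 1, 1); (2, 0, 0, 3))


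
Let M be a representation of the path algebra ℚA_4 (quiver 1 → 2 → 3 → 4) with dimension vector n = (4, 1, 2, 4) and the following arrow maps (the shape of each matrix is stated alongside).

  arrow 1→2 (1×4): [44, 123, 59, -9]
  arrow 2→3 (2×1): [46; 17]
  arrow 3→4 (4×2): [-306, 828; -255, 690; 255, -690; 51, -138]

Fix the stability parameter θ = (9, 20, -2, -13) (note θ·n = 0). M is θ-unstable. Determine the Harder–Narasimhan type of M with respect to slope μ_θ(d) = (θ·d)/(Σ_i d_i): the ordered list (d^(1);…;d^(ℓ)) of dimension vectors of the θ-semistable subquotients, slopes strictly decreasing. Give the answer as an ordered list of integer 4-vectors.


Via rank(M_{q-1}∘⋯∘M_p): M ≅ I[1,1]^3, I[1,3], I[3,4], I[4,4]^3.
μ_θ-semistable layers: μ^(1)=9; μ^(2)=-15/2; μ^(3)=-13

((4, 1, 1, 0); (0, 0, 1, 1); (0, 0, 0, 3))
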